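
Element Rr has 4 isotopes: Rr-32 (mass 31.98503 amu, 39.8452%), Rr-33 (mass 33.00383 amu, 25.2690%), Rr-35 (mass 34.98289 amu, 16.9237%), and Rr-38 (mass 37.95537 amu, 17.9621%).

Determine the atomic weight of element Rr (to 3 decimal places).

Weight each isotope mass by its fractional abundance: 0.398452 × 31.98503 + 0.252690 × 33.00383 + 0.169237 × 34.98289 + 0.179621 × 37.95537
= 12.744499 + 8.339738 + 5.920399 + 6.817582 = 33.822218 amu

33.822 amu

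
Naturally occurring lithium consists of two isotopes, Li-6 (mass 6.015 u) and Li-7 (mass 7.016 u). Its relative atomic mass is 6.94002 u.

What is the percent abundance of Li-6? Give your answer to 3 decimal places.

Let x be the fractional abundance of Li-6; then Li-7 has abundance 1 − x.
6.015·x + 7.016·(1 − x) = 6.94002
(6.015 − 7.016)·x = 6.94002 − 7.016
x = -0.07598 / -1.001 = 0.07590 → 7.590% Li-6, 92.410% Li-7.

7.590%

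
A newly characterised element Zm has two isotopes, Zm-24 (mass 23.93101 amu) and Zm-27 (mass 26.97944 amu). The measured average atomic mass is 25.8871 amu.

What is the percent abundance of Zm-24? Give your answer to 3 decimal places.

Let x be the fractional abundance of Zm-24; then Zm-27 has abundance 1 − x.
23.93101·x + 26.97944·(1 − x) = 25.8871
(23.93101 − 26.97944)·x = 25.8871 − 26.97944
x = -1.09234 / -3.04843 = 0.35833 → 35.833% Zm-24, 64.167% Zm-27.

35.833%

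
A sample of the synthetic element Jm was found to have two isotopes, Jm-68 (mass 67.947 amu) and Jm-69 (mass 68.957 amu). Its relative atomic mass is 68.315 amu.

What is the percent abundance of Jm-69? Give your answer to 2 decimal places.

With x = fraction of Jm-68 (so Jm-69 is 1 − x):
67.947·x + 68.957·(1 − x) = 68.315
(67.947 − 68.957)·x = 68.315 − 68.957
x = -0.642 / -1.010 = 0.63564 → 63.56% Jm-68, 36.44% Jm-69.

36.44%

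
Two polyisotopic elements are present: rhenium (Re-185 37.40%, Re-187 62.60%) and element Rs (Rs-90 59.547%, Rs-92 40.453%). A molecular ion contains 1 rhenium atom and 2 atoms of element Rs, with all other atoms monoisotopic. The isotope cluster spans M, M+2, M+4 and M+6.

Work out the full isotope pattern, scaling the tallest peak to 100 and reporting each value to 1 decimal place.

33.0 : 100.0 : 90.2 : 25.5

Rhenium pattern (n=1): 0.3740 : 0.6260
Element Rs pattern (n=2): 0.35458452 : 0.48177096 : 0.16364452
Convolve the two distributions (both contribute in 2-u steps):
  M: 0.3740×0.35458452 = 0.132615
  M+2: 0.3740×0.48177096 + 0.6260×0.35458452 = 0.402152
  M+4: 0.3740×0.16364452 + 0.6260×0.48177096 = 0.362792
  M+6: 0.6260×0.16364452 = 0.102441
Scale to base peak (0.402152) = 100: 33.0 : 100.0 : 90.2 : 25.5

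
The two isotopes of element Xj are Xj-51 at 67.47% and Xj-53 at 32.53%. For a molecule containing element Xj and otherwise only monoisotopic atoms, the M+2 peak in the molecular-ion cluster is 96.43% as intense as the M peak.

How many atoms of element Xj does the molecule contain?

2

For n independent Xj atoms, I(M+2)/I(M) = n · (abundance Xj-53) / (abundance Xj-51) = n · 0.3253/0.6747.
n = 0.9643 × 0.6747/0.3253 = 2.00 ≈ 2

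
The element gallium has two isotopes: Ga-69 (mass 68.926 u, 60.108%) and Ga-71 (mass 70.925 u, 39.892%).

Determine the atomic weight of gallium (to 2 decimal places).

69.72 u

Weight each isotope mass by its fractional abundance: 0.60108 × 68.926 + 0.39892 × 70.925
= 41.4300 + 28.2934 = 69.7234 u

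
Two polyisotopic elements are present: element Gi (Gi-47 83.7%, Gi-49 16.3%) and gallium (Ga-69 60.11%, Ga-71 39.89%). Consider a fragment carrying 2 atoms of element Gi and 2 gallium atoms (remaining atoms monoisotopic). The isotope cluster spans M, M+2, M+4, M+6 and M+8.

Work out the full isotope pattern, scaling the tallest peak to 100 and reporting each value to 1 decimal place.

Element Gi pattern (n=2): 0.700569 : 0.272862 : 0.026569
Gallium pattern (n=2): 0.36132121 : 0.47955758 : 0.15912121
Convolve the two distributions (both contribute in 2-u steps):
  M: 0.700569×0.36132121 = 0.253130
  M+2: 0.700569×0.47955758 + 0.272862×0.36132121 = 0.434554
  M+4: 0.700569×0.15912121 + 0.272862×0.47955758 + 0.026569×0.36132121 = 0.251928
  M+6: 0.272862×0.15912121 + 0.026569×0.47955758 = 0.056159
  M+8: 0.026569×0.15912121 = 0.004228
Scale to base peak (0.434554) = 100: 58.3 : 100.0 : 58.0 : 12.9 : 1.0

58.3 : 100.0 : 58.0 : 12.9 : 1.0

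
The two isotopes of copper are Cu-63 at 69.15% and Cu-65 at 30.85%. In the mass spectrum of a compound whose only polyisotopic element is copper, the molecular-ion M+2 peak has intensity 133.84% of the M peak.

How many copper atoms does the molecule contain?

3

For n independent Cu atoms, I(M+2)/I(M) = n · (abundance Cu-65) / (abundance Cu-63) = n · 0.3085/0.6915.
n = 1.3384 × 0.6915/0.3085 = 3.00 ≈ 3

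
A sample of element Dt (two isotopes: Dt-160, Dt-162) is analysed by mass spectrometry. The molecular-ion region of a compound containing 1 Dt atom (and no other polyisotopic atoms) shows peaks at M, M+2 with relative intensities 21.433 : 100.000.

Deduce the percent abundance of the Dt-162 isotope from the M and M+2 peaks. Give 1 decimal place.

Write p for the Dt-160 fraction. I(M+2)/I(M) = [C(1,1)·p^0·(1−p)] / p^1 = 1·(1−p)/p = 100.000/21.433 = 4.6657
(1−p)/p = 4.6657/1 = 4.6657  ⇒  p = 1/(1 + 4.6657) = 0.1765
Dt-160: 17.7%, Dt-162: 82.3%.

82.3%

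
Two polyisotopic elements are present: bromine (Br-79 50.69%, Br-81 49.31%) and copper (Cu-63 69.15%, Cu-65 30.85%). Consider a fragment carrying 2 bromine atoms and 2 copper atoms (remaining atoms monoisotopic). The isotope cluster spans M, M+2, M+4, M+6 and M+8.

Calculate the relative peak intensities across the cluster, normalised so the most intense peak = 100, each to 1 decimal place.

Bromine pattern (n=2): 0.25694761 : 0.49990478 : 0.24314761
Copper pattern (n=2): 0.47817225 : 0.4266555 : 0.09517225
Convolve the two distributions (both contribute in 2-u steps):
  M: 0.25694761×0.47817225 = 0.122865
  M+2: 0.25694761×0.4266555 + 0.49990478×0.47817225 = 0.348669
  M+4: 0.25694761×0.09517225 + 0.49990478×0.4266555 + 0.24314761×0.47817225 = 0.354008
  M+6: 0.49990478×0.09517225 + 0.24314761×0.4266555 = 0.151317
  M+8: 0.24314761×0.09517225 = 0.023141
Scale to base peak (0.354008) = 100: 34.7 : 98.5 : 100.0 : 42.7 : 6.5

34.7 : 98.5 : 100.0 : 42.7 : 6.5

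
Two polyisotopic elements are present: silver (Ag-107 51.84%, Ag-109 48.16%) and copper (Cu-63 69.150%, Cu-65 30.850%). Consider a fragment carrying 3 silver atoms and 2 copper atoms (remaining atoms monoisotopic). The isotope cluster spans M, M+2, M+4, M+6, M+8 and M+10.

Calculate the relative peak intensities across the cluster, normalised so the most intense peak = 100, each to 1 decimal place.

Silver pattern (n=3): 0.13931407 : 0.38827347 : 0.36071085 : 0.11170161
Copper pattern (n=2): 0.47817225 : 0.4266555 : 0.09517225
Convolve the two distributions (both contribute in 2-u steps):
  M: 0.13931407×0.47817225 = 0.066616
  M+2: 0.13931407×0.4266555 + 0.38827347×0.47817225 = 0.245101
  M+4: 0.13931407×0.09517225 + 0.38827347×0.4266555 + 0.36071085×0.47817225 = 0.351400
  M+6: 0.38827347×0.09517225 + 0.36071085×0.4266555 + 0.11170161×0.47817225 = 0.244265
  M+8: 0.36071085×0.09517225 + 0.11170161×0.4266555 = 0.081988
  M+10: 0.11170161×0.09517225 = 0.010631
Scale to base peak (0.351400) = 100: 19.0 : 69.7 : 100.0 : 69.5 : 23.3 : 3.0

19.0 : 69.7 : 100.0 : 69.5 : 23.3 : 3.0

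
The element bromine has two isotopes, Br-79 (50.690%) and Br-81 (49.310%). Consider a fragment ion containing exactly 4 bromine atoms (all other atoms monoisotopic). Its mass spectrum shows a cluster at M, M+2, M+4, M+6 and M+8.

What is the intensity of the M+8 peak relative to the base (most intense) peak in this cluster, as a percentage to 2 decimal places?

15.77%

Term probabilities: M 0.0660, M+2 0.2569, M+4 0.3749, M+6 0.2431, M+8 0.0591. Base peak = M+4.
P(M+4) = C(4,2) × 0.50690^2 × 0.49310^2 = 6 × 0.25694761 × 0.24314761 = 0.374857 (base)
P(M+8) = C(4,4) × 0.50690^0 × 0.49310^4 = 1 × 1.0000 × 0.05912076 = 0.059121
Relative intensity = 0.059121 / 0.374857 × 100 = 15.77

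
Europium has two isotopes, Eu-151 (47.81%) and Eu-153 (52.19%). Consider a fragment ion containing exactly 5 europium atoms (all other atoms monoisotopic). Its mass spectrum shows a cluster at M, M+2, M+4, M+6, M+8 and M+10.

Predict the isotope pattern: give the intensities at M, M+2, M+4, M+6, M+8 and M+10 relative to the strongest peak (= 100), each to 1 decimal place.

Each Eu atom is independently Eu-151 (p = 0.4781) or Eu-153 (q = 0.5219); the cluster is the binomial expansion (p + q)^5.
P(M) = 0.4781^5 = 0.024980
P(M+2) = 5 × 0.4781^4 × 0.5219^1 = 0.136343
P(M+4) = 10 × 0.4781^3 × 0.5219^2 = 0.297667
P(M+6) = 10 × 0.4781^2 × 0.5219^3 = 0.324937
P(M+8) = 5 × 0.4781^1 × 0.5219^4 = 0.177353
P(M+10) = 0.5219^5 = 0.038720
The M+6 peak is largest (0.324937); scaling to 100 gives 7.7 : 42.0 : 91.6 : 100.0 : 54.6 : 11.9.

7.7 : 42.0 : 91.6 : 100.0 : 54.6 : 11.9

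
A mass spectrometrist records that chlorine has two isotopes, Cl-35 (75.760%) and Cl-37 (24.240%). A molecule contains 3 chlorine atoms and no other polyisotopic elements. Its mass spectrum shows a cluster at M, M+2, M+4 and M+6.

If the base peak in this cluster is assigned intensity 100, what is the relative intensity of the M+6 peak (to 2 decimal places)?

(0.75760 + 0.24240)^3 gives M 0.4348, M+2 0.4174, M+4 0.1335, M+6 0.0142; the largest is M.
P(M) = C(3,0) × 0.75760^3 × 0.24240^0 = 1 × 0.4348304 × 1.0000 = 0.434830 (base)
P(M+6) = C(3,3) × 0.75760^0 × 0.24240^3 = 1 × 1.0000 × 0.01424288 = 0.014243
Relative intensity = 0.014243 / 0.434830 × 100 = 3.28

3.28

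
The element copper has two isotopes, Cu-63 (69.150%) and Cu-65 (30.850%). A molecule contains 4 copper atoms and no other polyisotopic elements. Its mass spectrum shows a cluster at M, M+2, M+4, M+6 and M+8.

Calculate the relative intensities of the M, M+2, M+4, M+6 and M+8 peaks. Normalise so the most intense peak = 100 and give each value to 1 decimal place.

Each Cu atom is independently Cu-63 (p = 0.69150) or Cu-65 (q = 0.30850); the cluster is the binomial expansion (p + q)^4.
P(M) = 0.69150^4 = 0.228649
P(M+2) = 4 × 0.69150^3 × 0.30850^1 = 0.408030
P(M+4) = 6 × 0.69150^2 × 0.30850^2 = 0.273052
P(M+6) = 4 × 0.69150^1 × 0.30850^3 = 0.081212
P(M+8) = 0.30850^4 = 0.009058
The M+2 peak is largest (0.408030); scaling to 100 gives 56.0 : 100.0 : 66.9 : 19.9 : 2.2.

56.0 : 100.0 : 66.9 : 19.9 : 2.2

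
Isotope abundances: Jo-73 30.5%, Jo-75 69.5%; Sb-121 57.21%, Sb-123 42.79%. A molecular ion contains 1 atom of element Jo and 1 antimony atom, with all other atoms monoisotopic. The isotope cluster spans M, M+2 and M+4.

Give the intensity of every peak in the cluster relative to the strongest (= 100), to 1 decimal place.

33.0 : 100.0 : 56.3

Element Jo pattern (n=1): 0.3050 : 0.6950
Antimony pattern (n=1): 0.5721 : 0.4279
Convolve the two distributions (both contribute in 2-u steps):
  M: 0.3050×0.5721 = 0.174491
  M+2: 0.3050×0.4279 + 0.6950×0.5721 = 0.528119
  M+4: 0.6950×0.4279 = 0.297391
Scale to base peak (0.528119) = 100: 33.0 : 100.0 : 56.3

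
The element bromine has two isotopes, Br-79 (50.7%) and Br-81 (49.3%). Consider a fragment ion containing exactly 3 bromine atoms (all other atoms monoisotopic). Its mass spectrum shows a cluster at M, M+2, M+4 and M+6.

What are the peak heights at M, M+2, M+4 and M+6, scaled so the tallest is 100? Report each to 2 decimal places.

34.28 : 100.00 : 97.24 : 31.52

The 3 Br atoms are independent, so intensities follow the terms of (0.507 + 0.493)^3.
P(M) = 0.507^3 = 0.130324
P(M+2) = 3 × 0.507^2 × 0.493^1 = 0.380175
P(M+4) = 3 × 0.507^1 × 0.493^2 = 0.369678
P(M+6) = 0.493^3 = 0.119823
The M+2 peak is largest (0.380175); scaling to 100 gives 34.28 : 100.00 : 97.24 : 31.52.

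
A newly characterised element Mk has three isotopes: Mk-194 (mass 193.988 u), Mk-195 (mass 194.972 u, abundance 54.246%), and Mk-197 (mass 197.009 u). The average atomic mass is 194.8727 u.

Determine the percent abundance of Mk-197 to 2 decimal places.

11.62%

The remaining 45.754% is split between Mk-194 (fraction x) and Mk-197 (fraction 0.45754 − x).
Substituting: 193.988x + 197.009(0.45754 − x) = 89.10818888
(193.988 − 197.009)x = -1.03130898  ⇒  x = 0.34138, y = 0.11616
Mk-194: 34.14%, Mk-197: 11.62%.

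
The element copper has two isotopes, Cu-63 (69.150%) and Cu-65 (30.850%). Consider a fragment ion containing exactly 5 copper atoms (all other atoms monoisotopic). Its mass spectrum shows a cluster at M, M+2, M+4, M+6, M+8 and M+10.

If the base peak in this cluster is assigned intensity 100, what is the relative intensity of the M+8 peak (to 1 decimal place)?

Term probabilities: M 0.1581, M+2 0.3527, M+4 0.3147, M+6 0.1404, M+8 0.0313, M+10 0.0028. Base peak = M+2.
P(M+2) = C(5,1) × 0.69150^4 × 0.30850^1 = 5 × 0.2286487 × 0.3085 = 0.352691 (base)
P(M+8) = C(5,4) × 0.69150^1 × 0.30850^4 = 5 × 0.6915 × 0.00905776 = 0.031317
Relative intensity = 0.031317 / 0.352691 × 100 = 8.9

8.9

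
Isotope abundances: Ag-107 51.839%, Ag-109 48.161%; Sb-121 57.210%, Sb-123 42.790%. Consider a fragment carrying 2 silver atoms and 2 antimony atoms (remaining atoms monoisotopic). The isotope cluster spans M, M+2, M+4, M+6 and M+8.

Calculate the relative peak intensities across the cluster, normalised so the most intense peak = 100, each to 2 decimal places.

Silver pattern (n=2): 0.26872819 : 0.49932362 : 0.23194819
Antimony pattern (n=2): 0.32729841 : 0.48960318 : 0.18309841
Convolve the two distributions (both contribute in 2-u steps):
  M: 0.26872819×0.32729841 = 0.087954
  M+2: 0.26872819×0.48960318 + 0.49932362×0.32729841 = 0.294998
  M+4: 0.26872819×0.18309841 + 0.49932362×0.48960318 + 0.23194819×0.32729841 = 0.369590
  M+6: 0.49932362×0.18309841 + 0.23194819×0.48960318 = 0.204988
  M+8: 0.23194819×0.18309841 = 0.042469
Scale to base peak (0.369590) = 100: 23.80 : 79.82 : 100.00 : 55.46 : 11.49

23.80 : 79.82 : 100.00 : 55.46 : 11.49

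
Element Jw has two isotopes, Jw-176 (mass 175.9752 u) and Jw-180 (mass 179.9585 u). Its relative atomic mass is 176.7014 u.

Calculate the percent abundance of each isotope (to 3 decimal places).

Jw-176: 81.769%, Jw-180: 18.231%

Let x be the fractional abundance of Jw-176; then Jw-180 has abundance 1 − x.
175.9752·x + 179.9585·(1 − x) = 176.7014
(175.9752 − 179.9585)·x = 176.7014 − 179.9585
x = -3.2571 / -3.9833 = 0.81769 → 81.769% Jw-176, 18.231% Jw-180.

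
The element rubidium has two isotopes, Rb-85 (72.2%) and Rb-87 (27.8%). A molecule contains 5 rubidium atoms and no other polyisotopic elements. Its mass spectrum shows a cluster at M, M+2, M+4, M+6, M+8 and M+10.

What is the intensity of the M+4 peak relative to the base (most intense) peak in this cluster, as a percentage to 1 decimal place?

Binomial terms of (0.722 + 0.278)^5: M 0.1962, M+2 0.3777, M+4 0.2909, M+6 0.1120, M+8 0.0216, M+10 0.0017 → M+2 is the base peak.
P(M+2) = C(5,1) × 0.722^4 × 0.278^1 = 5 × 0.27173701 × 0.2780 = 0.377714 (base)
P(M+4) = C(5,2) × 0.722^3 × 0.278^2 = 10 × 0.37636705 × 0.077284 = 0.290872
Relative intensity = 0.290872 / 0.377714 × 100 = 77.0

77.0%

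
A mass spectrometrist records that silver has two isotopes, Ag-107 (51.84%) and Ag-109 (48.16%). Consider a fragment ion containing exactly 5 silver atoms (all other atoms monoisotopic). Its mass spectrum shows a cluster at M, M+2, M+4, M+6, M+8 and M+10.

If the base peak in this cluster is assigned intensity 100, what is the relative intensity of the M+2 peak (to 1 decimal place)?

Binomial terms of (0.5184 + 0.4816)^5: M 0.0374, M+2 0.1739, M+4 0.3231, M+6 0.3002, M+8 0.1394, M+10 0.0259 → M+4 is the base peak.
P(M+4) = C(5,2) × 0.5184^3 × 0.4816^2 = 10 × 0.13931407 × 0.23193856 = 0.323123 (base)
P(M+2) = C(5,1) × 0.5184^4 × 0.4816^1 = 5 × 0.07222041 × 0.4816 = 0.173907
Relative intensity = 0.173907 / 0.323123 × 100 = 53.8

53.8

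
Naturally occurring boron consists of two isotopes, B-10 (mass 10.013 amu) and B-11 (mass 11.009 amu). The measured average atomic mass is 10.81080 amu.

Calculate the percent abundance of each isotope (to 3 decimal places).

With x = fraction of B-10 (so B-11 is 1 − x):
10.013·x + 11.009·(1 − x) = 10.81080
(10.013 − 11.009)·x = 10.81080 − 11.009
x = -0.19820 / -0.996 = 0.19900 → 19.900% B-10, 80.100% B-11.

B-10: 19.900%, B-11: 80.100%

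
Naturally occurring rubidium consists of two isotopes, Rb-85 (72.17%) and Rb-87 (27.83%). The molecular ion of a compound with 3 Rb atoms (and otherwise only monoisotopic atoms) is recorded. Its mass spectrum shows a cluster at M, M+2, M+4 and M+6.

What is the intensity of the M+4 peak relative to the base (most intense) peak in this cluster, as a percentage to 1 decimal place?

38.6%

Term probabilities: M 0.3759, M+2 0.4349, M+4 0.1677, M+6 0.0216. Base peak = M+2.
P(M+2) = C(3,1) × 0.7217^2 × 0.2783^1 = 3 × 0.52085089 × 0.2783 = 0.434858 (base)
P(M+4) = C(3,2) × 0.7217^1 × 0.2783^2 = 3 × 0.7217 × 0.07745089 = 0.167689
Relative intensity = 0.167689 / 0.434858 × 100 = 38.6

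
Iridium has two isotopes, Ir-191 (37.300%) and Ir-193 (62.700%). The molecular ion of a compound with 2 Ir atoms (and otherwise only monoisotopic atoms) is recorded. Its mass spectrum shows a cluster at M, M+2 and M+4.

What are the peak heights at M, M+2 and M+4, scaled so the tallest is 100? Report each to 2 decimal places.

29.74 : 100.00 : 84.05

Each Ir atom is independently Ir-191 (p = 0.37300) or Ir-193 (q = 0.62700); the cluster is the binomial expansion (p + q)^2.
P(M) = 0.37300^2 = 0.139129
P(M+2) = 2 × 0.37300^1 × 0.62700^1 = 0.467742
P(M+4) = 0.62700^2 = 0.393129
The M+2 peak is largest (0.467742); scaling to 100 gives 29.74 : 100.00 : 84.05.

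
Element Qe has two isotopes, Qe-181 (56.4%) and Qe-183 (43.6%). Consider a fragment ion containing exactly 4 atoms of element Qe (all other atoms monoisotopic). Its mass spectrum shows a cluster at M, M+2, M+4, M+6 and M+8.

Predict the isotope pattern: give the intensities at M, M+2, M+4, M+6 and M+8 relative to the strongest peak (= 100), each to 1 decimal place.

27.9 : 86.2 : 100.0 : 51.5 : 10.0

Each Qe atom is independently Qe-181 (p = 0.564) or Qe-183 (q = 0.436); the cluster is the binomial expansion (p + q)^4.
P(M) = 0.564^4 = 0.101185
P(M+2) = 4 × 0.564^3 × 0.436^1 = 0.312884
P(M+4) = 6 × 0.564^2 × 0.436^2 = 0.362813
P(M+6) = 4 × 0.564^1 × 0.436^3 = 0.186981
P(M+8) = 0.436^4 = 0.036136
The M+4 peak is largest (0.362813); scaling to 100 gives 27.9 : 86.2 : 100.0 : 51.5 : 10.0.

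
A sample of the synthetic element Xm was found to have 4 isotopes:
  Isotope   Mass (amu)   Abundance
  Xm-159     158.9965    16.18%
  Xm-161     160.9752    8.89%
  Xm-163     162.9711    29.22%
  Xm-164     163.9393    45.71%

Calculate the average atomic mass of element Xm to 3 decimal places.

Average mass = Σ (abundance × isotope mass) = 0.1618 × 158.9965 + 0.0889 × 160.9752 + 0.2922 × 162.9711 + 0.4571 × 163.9393
= 25.72563 + 14.31070 + 47.62016 + 74.93665 = 162.59314 amu

162.593 amu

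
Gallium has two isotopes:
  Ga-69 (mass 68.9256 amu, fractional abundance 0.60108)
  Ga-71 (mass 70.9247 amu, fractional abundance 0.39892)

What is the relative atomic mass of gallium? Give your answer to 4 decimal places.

Weight each isotope mass by its fractional abundance: 0.60108 × 68.9256 + 0.39892 × 70.9247
= 41.42980 + 28.29328 = 69.72308 amu

69.7231 amu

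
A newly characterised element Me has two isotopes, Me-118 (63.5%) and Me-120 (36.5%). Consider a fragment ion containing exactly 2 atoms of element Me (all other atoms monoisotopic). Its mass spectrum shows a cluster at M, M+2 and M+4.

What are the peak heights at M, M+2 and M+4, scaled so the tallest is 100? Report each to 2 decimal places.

86.99 : 100.00 : 28.74

The 2 Me atoms are independent, so intensities follow the terms of (0.635 + 0.365)^2.
P(M) = 0.635^2 = 0.403225
P(M+2) = 2 × 0.635^1 × 0.365^1 = 0.463550
P(M+4) = 0.365^2 = 0.133225
The M+2 peak is largest (0.463550); scaling to 100 gives 86.99 : 100.00 : 28.74.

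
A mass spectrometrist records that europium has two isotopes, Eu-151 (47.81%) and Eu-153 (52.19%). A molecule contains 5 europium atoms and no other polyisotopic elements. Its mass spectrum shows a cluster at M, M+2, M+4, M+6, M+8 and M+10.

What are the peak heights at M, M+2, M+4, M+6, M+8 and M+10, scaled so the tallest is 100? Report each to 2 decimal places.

7.69 : 41.96 : 91.61 : 100.00 : 54.58 : 11.92

Each Eu atom is independently Eu-151 (p = 0.4781) or Eu-153 (q = 0.5219); the cluster is the binomial expansion (p + q)^5.
P(M) = 0.4781^5 = 0.024980
P(M+2) = 5 × 0.4781^4 × 0.5219^1 = 0.136343
P(M+4) = 10 × 0.4781^3 × 0.5219^2 = 0.297667
P(M+6) = 10 × 0.4781^2 × 0.5219^3 = 0.324937
P(M+8) = 5 × 0.4781^1 × 0.5219^4 = 0.177353
P(M+10) = 0.5219^5 = 0.038720
The M+6 peak is largest (0.324937); scaling to 100 gives 7.69 : 41.96 : 91.61 : 100.00 : 54.58 : 11.92.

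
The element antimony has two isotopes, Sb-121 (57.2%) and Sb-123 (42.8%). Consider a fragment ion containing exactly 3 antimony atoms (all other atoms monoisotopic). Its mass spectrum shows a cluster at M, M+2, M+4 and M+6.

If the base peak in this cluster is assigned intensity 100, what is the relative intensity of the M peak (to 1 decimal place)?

44.5

Term probabilities: M 0.1871, M+2 0.4201, M+4 0.3143, M+6 0.0784. Base peak = M+2.
P(M+2) = C(3,1) × 0.572^2 × 0.428^1 = 3 × 0.327184 × 0.4280 = 0.420104 (base)
P(M) = C(3,0) × 0.572^3 × 0.428^0 = 1 × 0.18714925 × 1.0000 = 0.187149
Relative intensity = 0.187149 / 0.420104 × 100 = 44.5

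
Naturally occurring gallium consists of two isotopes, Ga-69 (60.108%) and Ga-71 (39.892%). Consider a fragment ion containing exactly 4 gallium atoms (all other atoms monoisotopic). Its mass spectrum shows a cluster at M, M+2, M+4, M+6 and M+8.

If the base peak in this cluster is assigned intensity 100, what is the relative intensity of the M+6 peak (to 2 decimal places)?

Binomial terms of (0.60108 + 0.39892)^4: M 0.1305, M+2 0.3465, M+4 0.3450, M+6 0.1526, M+8 0.0253 → M+2 is the base peak.
P(M+2) = C(4,1) × 0.60108^3 × 0.39892^1 = 4 × 0.2171685 × 0.39892 = 0.346531 (base)
P(M+6) = C(4,3) × 0.60108^1 × 0.39892^3 = 4 × 0.60108 × 0.063483 = 0.152633
Relative intensity = 0.152633 / 0.346531 × 100 = 44.05

44.05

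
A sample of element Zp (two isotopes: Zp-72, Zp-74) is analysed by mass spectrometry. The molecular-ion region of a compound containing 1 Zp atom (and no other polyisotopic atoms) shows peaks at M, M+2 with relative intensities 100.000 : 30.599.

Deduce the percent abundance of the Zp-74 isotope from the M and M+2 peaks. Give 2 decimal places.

Write p for the Zp-72 fraction. I(M+2)/I(M) = [C(1,1)·p^0·(1−p)] / p^1 = 1·(1−p)/p = 30.599/100.000 = 0.3060
(1−p)/p = 0.3060/1 = 0.3060  ⇒  p = 1/(1 + 0.3060) = 0.7657
Zp-72: 76.57%, Zp-74: 23.43%.

23.43%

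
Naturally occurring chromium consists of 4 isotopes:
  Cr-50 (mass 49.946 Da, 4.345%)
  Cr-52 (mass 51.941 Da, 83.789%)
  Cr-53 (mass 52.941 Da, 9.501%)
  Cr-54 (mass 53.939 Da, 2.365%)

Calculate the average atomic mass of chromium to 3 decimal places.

51.997 Da

Ar = Σ fᵢ·mᵢ = 0.04345 × 49.946 + 0.83789 × 51.941 + 0.09501 × 52.941 + 0.02365 × 53.939
= 2.1702 + 43.5208 + 5.0299 + 1.2757 = 51.9966 Da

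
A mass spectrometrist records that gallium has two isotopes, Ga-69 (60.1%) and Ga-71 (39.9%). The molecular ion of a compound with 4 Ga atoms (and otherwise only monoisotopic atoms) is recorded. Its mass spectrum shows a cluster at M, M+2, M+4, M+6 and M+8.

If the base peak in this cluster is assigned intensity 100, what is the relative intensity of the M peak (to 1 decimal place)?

37.7

Term probabilities: M 0.1305, M+2 0.3465, M+4 0.3450, M+6 0.1527, M+8 0.0253. Base peak = M+2.
P(M+2) = C(4,1) × 0.601^3 × 0.399^1 = 4 × 0.2170818 × 0.3990 = 0.346463 (base)
P(M) = C(4,0) × 0.601^4 × 0.399^0 = 1 × 0.13046616 × 1.0000 = 0.130466
Relative intensity = 0.130466 / 0.346463 × 100 = 37.7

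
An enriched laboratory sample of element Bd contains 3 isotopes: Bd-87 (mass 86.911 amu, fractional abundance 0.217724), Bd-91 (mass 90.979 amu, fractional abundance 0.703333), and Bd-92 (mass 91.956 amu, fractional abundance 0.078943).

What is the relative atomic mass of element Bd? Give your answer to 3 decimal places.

Average mass = Σ (abundance × isotope mass) = 0.217724 × 86.911 + 0.703333 × 90.979 + 0.078943 × 91.956
= 18.9226 + 63.9885 + 7.2593 = 90.1704 amu

90.170 amu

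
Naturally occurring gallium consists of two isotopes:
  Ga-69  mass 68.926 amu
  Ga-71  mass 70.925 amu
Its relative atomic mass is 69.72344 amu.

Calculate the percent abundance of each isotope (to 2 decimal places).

Writing the weighted mean with unknown fraction x of Ga-69:
68.926·x + 70.925·(1 − x) = 69.72344
(68.926 − 70.925)·x = 69.72344 − 70.925
x = -1.20156 / -1.999 = 0.60108 → 60.11% Ga-69, 39.89% Ga-71.

Ga-69: 60.11%, Ga-71: 39.89%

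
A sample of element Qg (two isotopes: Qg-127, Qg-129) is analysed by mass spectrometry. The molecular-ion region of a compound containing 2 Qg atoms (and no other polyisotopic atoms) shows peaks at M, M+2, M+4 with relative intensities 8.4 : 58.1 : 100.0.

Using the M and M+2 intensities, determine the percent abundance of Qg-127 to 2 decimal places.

Let p = fractional abundance of Qg-127. I(M+2)/I(M) = [C(2,1)·p^1·(1−p)] / p^2 = 2·(1−p)/p = 58.1/8.4 = 6.9167
(1−p)/p = 6.9167/2 = 3.4583  ⇒  p = 1/(1 + 3.4583) = 0.2243
Qg-127: 22.43%, Qg-129: 77.57%.

22.43%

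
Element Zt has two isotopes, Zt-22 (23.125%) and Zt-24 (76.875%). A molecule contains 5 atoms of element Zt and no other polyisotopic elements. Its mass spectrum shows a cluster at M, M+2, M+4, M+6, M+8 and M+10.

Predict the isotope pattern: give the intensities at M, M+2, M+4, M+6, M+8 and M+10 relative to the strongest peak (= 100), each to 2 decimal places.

Expanding (0.23125 + 0.76875)^5:
P(M) = 0.23125^5 = 0.000661
P(M+2) = 5 × 0.23125^4 × 0.76875^1 = 0.010992
P(M+4) = 10 × 0.23125^3 × 0.76875^2 = 0.073083
P(M+6) = 10 × 0.23125^2 × 0.76875^3 = 0.242951
P(M+8) = 5 × 0.23125^1 × 0.76875^4 = 0.403824
P(M+10) = 0.76875^5 = 0.268488
The M+8 peak is largest (0.403824); scaling to 100 gives 0.16 : 2.72 : 18.10 : 60.16 : 100.00 : 66.49.

0.16 : 2.72 : 18.10 : 60.16 : 100.00 : 66.49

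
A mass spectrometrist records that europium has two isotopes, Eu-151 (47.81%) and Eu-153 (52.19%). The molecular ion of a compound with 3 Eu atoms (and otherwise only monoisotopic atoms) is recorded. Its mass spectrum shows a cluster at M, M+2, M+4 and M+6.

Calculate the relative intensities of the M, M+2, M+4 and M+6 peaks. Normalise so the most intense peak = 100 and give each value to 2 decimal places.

The 3 Eu atoms are independent, so intensities follow the terms of (0.4781 + 0.5219)^3.
P(M) = 0.4781^3 = 0.109284
P(M+2) = 3 × 0.4781^2 × 0.5219^1 = 0.357887
P(M+4) = 3 × 0.4781^1 × 0.5219^2 = 0.390674
P(M+6) = 0.5219^3 = 0.142155
The M+4 peak is largest (0.390674); scaling to 100 gives 27.97 : 91.61 : 100.00 : 36.39.

27.97 : 91.61 : 100.00 : 36.39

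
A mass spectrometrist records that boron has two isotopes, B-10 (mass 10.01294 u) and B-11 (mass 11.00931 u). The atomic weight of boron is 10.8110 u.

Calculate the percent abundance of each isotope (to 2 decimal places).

B-10: 19.90%, B-11: 80.10%

Writing the weighted mean with unknown fraction x of B-10:
10.01294·x + 11.00931·(1 − x) = 10.8110
(10.01294 − 11.00931)·x = 10.8110 − 11.00931
x = -0.19831 / -0.99637 = 0.19903 → 19.90% B-10, 80.10% B-11.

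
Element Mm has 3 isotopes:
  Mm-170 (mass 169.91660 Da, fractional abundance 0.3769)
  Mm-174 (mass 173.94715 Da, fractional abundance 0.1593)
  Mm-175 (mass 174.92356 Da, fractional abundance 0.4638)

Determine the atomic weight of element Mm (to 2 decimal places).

172.88 Da

Ar = Σ fᵢ·mᵢ = 0.3769 × 169.91660 + 0.1593 × 173.94715 + 0.4638 × 174.92356
= 64.041567 + 27.709781 + 81.129547 = 172.880895 Da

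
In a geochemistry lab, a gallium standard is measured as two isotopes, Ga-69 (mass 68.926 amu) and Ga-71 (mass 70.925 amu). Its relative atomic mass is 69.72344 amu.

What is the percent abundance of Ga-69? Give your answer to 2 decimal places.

Writing the weighted mean with unknown fraction x of Ga-69:
68.926·x + 70.925·(1 − x) = 69.72344
(68.926 − 70.925)·x = 69.72344 − 70.925
x = -1.20156 / -1.999 = 0.60108 → 60.11% Ga-69, 39.89% Ga-71.

60.11%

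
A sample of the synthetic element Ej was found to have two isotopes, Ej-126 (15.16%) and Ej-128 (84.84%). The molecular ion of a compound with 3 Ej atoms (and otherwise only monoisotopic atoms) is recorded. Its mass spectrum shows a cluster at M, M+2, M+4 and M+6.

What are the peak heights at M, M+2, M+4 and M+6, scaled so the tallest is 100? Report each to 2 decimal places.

0.57 : 9.58 : 53.61 : 100.00

Expanding (0.1516 + 0.8484)^3:
P(M) = 0.1516^3 = 0.003484
P(M+2) = 3 × 0.1516^2 × 0.8484^1 = 0.058495
P(M+4) = 3 × 0.1516^1 × 0.8484^2 = 0.327357
P(M+6) = 0.8484^3 = 0.610664
The M+6 peak is largest (0.610664); scaling to 100 gives 0.57 : 9.58 : 53.61 : 100.00.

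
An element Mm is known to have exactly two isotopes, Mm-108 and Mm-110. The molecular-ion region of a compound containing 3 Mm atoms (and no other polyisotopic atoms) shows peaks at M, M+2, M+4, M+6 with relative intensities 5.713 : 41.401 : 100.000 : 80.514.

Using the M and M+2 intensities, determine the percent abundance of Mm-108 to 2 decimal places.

Let p = fractional abundance of Mm-108. I(M+2)/I(M) = [C(3,1)·p^2·(1−p)] / p^3 = 3·(1−p)/p = 41.401/5.713 = 7.2468
(1−p)/p = 7.2468/3 = 2.4156  ⇒  p = 1/(1 + 2.4156) = 0.2928
Mm-108: 29.28%, Mm-110: 70.72%.

29.28%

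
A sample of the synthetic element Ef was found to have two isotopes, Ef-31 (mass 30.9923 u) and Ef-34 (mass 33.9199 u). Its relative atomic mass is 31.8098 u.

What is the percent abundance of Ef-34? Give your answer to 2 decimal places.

27.92%

With x = fraction of Ef-31 (so Ef-34 is 1 − x):
30.9923·x + 33.9199·(1 − x) = 31.8098
(30.9923 − 33.9199)·x = 31.8098 − 33.9199
x = -2.1101 / -2.9276 = 0.72076 → 72.08% Ef-31, 27.92% Ef-34.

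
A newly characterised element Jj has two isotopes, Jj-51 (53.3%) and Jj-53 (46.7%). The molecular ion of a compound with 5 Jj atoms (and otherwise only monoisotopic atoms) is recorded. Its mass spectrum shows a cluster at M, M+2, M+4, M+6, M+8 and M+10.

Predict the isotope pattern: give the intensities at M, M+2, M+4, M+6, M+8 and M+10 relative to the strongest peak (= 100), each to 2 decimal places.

Each Jj atom is independently Jj-51 (p = 0.533) or Jj-53 (q = 0.467); the cluster is the binomial expansion (p + q)^5.
P(M) = 0.533^5 = 0.043017
P(M+2) = 5 × 0.533^4 × 0.467^1 = 0.188450
P(M+4) = 10 × 0.533^3 × 0.467^2 = 0.330229
P(M+6) = 10 × 0.533^2 × 0.467^3 = 0.289338
P(M+8) = 5 × 0.533^1 × 0.467^4 = 0.126755
P(M+10) = 0.467^5 = 0.022212
The M+4 peak is largest (0.330229); scaling to 100 gives 13.03 : 57.07 : 100.00 : 87.62 : 38.38 : 6.73.

13.03 : 57.07 : 100.00 : 87.62 : 38.38 : 6.73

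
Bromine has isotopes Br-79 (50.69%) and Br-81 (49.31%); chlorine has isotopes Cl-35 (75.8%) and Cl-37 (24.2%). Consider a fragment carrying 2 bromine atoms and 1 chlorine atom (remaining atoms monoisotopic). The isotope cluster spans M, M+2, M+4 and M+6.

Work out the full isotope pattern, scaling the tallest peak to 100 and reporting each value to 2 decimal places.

Bromine pattern (n=2): 0.25694761 : 0.49990478 : 0.24314761
Chlorine pattern (n=1): 0.7580 : 0.2420
Convolve the two distributions (both contribute in 2-u steps):
  M: 0.25694761×0.7580 = 0.194766
  M+2: 0.25694761×0.2420 + 0.49990478×0.7580 = 0.441109
  M+4: 0.49990478×0.2420 + 0.24314761×0.7580 = 0.305283
  M+6: 0.24314761×0.2420 = 0.058842
Scale to base peak (0.441109) = 100: 44.15 : 100.00 : 69.21 : 13.34

44.15 : 100.00 : 69.21 : 13.34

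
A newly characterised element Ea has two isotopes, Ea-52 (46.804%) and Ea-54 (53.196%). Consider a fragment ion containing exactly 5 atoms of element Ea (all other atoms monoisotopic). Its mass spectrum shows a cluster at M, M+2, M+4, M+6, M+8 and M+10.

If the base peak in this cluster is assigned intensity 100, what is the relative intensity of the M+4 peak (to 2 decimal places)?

87.98

Binomial terms of (0.46804 + 0.53196)^5: M 0.0225, M+2 0.1276, M+4 0.2901, M+6 0.3298, M+8 0.1874, M+10 0.0426 → M+6 is the base peak.
P(M+6) = C(5,3) × 0.46804^2 × 0.53196^3 = 10 × 0.21906144 × 0.15053481 = 0.329764 (base)
P(M+4) = C(5,2) × 0.46804^3 × 0.53196^2 = 10 × 0.10252952 × 0.28298144 = 0.290140
Relative intensity = 0.290140 / 0.329764 × 100 = 87.98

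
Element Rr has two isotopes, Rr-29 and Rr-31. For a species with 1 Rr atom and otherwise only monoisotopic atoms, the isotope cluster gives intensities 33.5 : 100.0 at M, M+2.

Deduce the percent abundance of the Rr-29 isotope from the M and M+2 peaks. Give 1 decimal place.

If p is the fraction of Rr that is Rr-29, then I(M+2)/I(M) = [C(1,1)·p^0·(1−p)] / p^1 = 1·(1−p)/p = 100.0/33.5 = 2.9851
(1−p)/p = 2.9851/1 = 2.9851  ⇒  p = 1/(1 + 2.9851) = 0.2509
Rr-29: 25.1%, Rr-31: 74.9%.

25.1%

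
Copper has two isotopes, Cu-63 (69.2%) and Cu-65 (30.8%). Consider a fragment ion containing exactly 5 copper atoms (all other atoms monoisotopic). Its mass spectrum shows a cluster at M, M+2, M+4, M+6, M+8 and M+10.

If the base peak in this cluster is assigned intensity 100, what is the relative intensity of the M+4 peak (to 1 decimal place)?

89.0

Binomial terms of (0.692 + 0.308)^5: M 0.1587, M+2 0.3531, M+4 0.3144, M+6 0.1399, M+8 0.0311, M+10 0.0028 → M+2 is the base peak.
P(M+2) = C(5,1) × 0.692^4 × 0.308^1 = 5 × 0.22931073 × 0.3080 = 0.353139 (base)
P(M+4) = C(5,2) × 0.692^3 × 0.308^2 = 10 × 0.33137389 × 0.094864 = 0.314355
Relative intensity = 0.314355 / 0.353139 × 100 = 89.0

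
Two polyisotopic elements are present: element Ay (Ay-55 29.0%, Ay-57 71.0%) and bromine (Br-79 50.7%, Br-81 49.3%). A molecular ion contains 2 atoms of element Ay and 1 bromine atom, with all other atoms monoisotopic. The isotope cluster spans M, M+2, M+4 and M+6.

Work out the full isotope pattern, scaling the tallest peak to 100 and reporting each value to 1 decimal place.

9.3 : 54.6 : 100.0 : 54.2

Element Ay pattern (n=2): 0.0841 : 0.4118 : 0.5041
Bromine pattern (n=1): 0.5070 : 0.4930
Convolve the two distributions (both contribute in 2-u steps):
  M: 0.0841×0.5070 = 0.042639
  M+2: 0.0841×0.4930 + 0.4118×0.5070 = 0.250244
  M+4: 0.4118×0.4930 + 0.5041×0.5070 = 0.458596
  M+6: 0.5041×0.4930 = 0.248521
Scale to base peak (0.458596) = 100: 9.3 : 54.6 : 100.0 : 54.2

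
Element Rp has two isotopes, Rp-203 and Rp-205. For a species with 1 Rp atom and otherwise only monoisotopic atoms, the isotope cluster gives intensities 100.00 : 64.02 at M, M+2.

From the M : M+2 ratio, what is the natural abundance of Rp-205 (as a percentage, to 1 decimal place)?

If p is the fraction of Rp that is Rp-203, then I(M+2)/I(M) = [C(1,1)·p^0·(1−p)] / p^1 = 1·(1−p)/p = 64.02/100.00 = 0.6402
(1−p)/p = 0.6402/1 = 0.6402  ⇒  p = 1/(1 + 0.6402) = 0.6097
Rp-203: 61.0%, Rp-205: 39.0%.

39.0%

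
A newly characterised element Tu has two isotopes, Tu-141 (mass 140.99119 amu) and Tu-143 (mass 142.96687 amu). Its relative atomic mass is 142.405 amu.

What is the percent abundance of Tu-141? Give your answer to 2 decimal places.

Writing the weighted mean with unknown fraction x of Tu-141:
140.99119·x + 142.96687·(1 − x) = 142.405
(140.99119 − 142.96687)·x = 142.405 − 142.96687
x = -0.56187 / -1.97568 = 0.28439 → 28.44% Tu-141, 71.56% Tu-143.

28.44%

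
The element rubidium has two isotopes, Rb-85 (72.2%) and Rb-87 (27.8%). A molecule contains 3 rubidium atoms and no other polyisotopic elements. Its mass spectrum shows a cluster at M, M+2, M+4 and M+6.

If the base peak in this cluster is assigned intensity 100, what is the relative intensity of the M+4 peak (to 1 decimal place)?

Binomial terms of (0.722 + 0.278)^3: M 0.3764, M+2 0.4348, M+4 0.1674, M+6 0.0215 → M+2 is the base peak.
P(M+2) = C(3,1) × 0.722^2 × 0.278^1 = 3 × 0.521284 × 0.2780 = 0.434751 (base)
P(M+4) = C(3,2) × 0.722^1 × 0.278^2 = 3 × 0.7220 × 0.077284 = 0.167397
Relative intensity = 0.167397 / 0.434751 × 100 = 38.5

38.5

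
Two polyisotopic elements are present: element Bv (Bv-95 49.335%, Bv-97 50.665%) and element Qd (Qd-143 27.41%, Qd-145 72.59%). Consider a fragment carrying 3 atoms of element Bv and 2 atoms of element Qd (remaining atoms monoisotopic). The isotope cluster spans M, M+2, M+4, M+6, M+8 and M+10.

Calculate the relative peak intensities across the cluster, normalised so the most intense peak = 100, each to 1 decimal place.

Element Bv pattern (n=3): 0.12007854 : 0.36994705 : 0.37992028 : 0.13005413
Element Qd pattern (n=2): 0.07513081 : 0.39793838 : 0.52693081
Convolve the two distributions (both contribute in 2-u steps):
  M: 0.12007854×0.07513081 = 0.009022
  M+2: 0.12007854×0.39793838 + 0.36994705×0.07513081 = 0.075578
  M+4: 0.12007854×0.52693081 + 0.36994705×0.39793838 + 0.37992028×0.07513081 = 0.239033
  M+6: 0.36994705×0.52693081 + 0.37992028×0.39793838 + 0.13005413×0.07513081 = 0.355892
  M+8: 0.37992028×0.52693081 + 0.13005413×0.39793838 = 0.251945
  M+10: 0.13005413×0.52693081 = 0.068530
Scale to base peak (0.355892) = 100: 2.5 : 21.2 : 67.2 : 100.0 : 70.8 : 19.3

2.5 : 21.2 : 67.2 : 100.0 : 70.8 : 19.3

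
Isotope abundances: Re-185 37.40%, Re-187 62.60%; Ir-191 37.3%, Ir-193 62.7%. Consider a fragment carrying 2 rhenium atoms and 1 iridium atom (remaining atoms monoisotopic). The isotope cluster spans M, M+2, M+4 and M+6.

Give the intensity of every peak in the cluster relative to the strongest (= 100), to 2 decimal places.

Rhenium pattern (n=2): 0.139876 : 0.468248 : 0.391876
Iridium pattern (n=1): 0.3730 : 0.6270
Convolve the two distributions (both contribute in 2-u steps):
  M: 0.139876×0.3730 = 0.052174
  M+2: 0.139876×0.6270 + 0.468248×0.3730 = 0.262359
  M+4: 0.468248×0.6270 + 0.391876×0.3730 = 0.439761
  M+6: 0.391876×0.6270 = 0.245706
Scale to base peak (0.439761) = 100: 11.86 : 59.66 : 100.00 : 55.87

11.86 : 59.66 : 100.00 : 55.87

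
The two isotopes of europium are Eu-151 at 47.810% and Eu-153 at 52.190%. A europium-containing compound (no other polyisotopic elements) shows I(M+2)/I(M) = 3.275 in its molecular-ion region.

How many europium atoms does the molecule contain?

3

For n independent Eu atoms, I(M+2)/I(M) = n · (abundance Eu-153) / (abundance Eu-151) = n · 0.52190/0.47810.
n = 3.275 × 0.47810/0.52190 = 3.00 ≈ 3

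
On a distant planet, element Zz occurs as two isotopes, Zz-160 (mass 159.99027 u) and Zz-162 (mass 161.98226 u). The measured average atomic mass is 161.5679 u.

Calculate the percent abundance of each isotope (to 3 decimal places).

Writing the weighted mean with unknown fraction x of Zz-160:
159.99027·x + 161.98226·(1 − x) = 161.5679
(159.99027 − 161.98226)·x = 161.5679 − 161.98226
x = -0.41436 / -1.99199 = 0.20801 → 20.801% Zz-160, 79.199% Zz-162.

Zz-160: 20.801%, Zz-162: 79.199%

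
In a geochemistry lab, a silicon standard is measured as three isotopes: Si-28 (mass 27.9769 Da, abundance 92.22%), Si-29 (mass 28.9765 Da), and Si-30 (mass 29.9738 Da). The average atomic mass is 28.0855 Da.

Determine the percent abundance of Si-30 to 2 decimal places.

The remaining 7.78% is split between Si-29 (fraction x) and Si-30 (fraction 0.0778 − x).
Substituting: 28.9765x + 29.9738(0.0778 − x) = 2.28520282
(28.9765 − 29.9738)x = -0.04675882  ⇒  x = 0.04689, y = 0.03091
Si-29: 4.69%, Si-30: 3.09%.

3.09%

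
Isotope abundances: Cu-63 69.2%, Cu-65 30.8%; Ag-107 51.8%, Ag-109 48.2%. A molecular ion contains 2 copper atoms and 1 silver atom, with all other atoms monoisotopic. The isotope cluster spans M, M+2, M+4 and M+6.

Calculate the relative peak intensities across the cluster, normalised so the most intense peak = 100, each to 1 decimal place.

54.9 : 100.0 : 56.4 : 10.1

Copper pattern (n=2): 0.478864 : 0.426272 : 0.094864
Silver pattern (n=1): 0.5180 : 0.4820
Convolve the two distributions (both contribute in 2-u steps):
  M: 0.478864×0.5180 = 0.248052
  M+2: 0.478864×0.4820 + 0.426272×0.5180 = 0.451621
  M+4: 0.426272×0.4820 + 0.094864×0.5180 = 0.254603
  M+6: 0.094864×0.4820 = 0.045724
Scale to base peak (0.451621) = 100: 54.9 : 100.0 : 56.4 : 10.1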